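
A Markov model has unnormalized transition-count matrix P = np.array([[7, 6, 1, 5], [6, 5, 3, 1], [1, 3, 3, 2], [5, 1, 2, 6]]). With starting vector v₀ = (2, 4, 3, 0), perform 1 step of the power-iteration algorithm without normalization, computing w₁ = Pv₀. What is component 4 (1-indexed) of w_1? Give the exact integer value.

w1 = Pv₀ = (7·2 + 6·4 + 1·3 + 5·0; 6·2 + 5·4 + 3·3 + 1·0; 1·2 + 3·4 + 3·3 + 2·0; 5·2 + 1·4 + 2·3 + 6·0) = (41, 41, 23, 20)
The requested component of w1 is 20.

20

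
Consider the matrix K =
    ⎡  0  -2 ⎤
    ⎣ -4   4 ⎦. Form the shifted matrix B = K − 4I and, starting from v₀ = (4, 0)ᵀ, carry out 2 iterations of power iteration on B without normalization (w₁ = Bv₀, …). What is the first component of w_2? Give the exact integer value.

B = K − 4I has rows (-4, -2); (-4, 0)
w1 = Bv₀ = (-16, -16)
w2 = Bw1 = (96, 64)
Requested component of w2: 96

96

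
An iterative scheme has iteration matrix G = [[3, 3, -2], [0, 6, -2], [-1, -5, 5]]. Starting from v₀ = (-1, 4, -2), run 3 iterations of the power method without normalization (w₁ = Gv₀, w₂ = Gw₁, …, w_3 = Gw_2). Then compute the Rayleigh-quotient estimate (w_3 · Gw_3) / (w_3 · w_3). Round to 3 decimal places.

λ ≈ 9.104

w1 = Gv₀ = (3·(-1) + 3·4 + (-2)·(-2); 0·(-1) + 6·4 + (-2)·(-2); (-1)·(-1) + (-5)·4 + 5·(-2)) = (13, 28, -29)
w2 = Gw1 = (3·13 + 3·28 + (-2)·(-29); 0·13 + 6·28 + (-2)·(-29); (-1)·13 + (-5)·28 + 5·(-29)) = (181, 226, -298)
w3 = Gw2 = (1817, 1952, -2801)
Gw3 = (16909, 17314, -25582)
w3·Gw3 = 1817·16909 + 1952·17314 + (-2801)·(-25582) = 136175763; w3·w3 = 1817·1817 + 1952·1952 + (-2801)·(-2801) = 14957394
λ ≈ 136175763/14957394 = 9.104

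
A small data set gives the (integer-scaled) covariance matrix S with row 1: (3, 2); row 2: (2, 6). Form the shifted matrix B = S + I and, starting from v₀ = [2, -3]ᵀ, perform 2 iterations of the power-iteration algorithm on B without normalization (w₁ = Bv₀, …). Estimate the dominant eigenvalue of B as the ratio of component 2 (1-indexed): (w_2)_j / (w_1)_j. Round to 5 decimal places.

μ ≈ 6.76471

B = S + I has rows (4, 2); (2, 7)
w1 = Bv₀ = (4·2 + 2·(-3); 2·2 + 7·(-3)) = (2, -17)
w2 = Bw1 = (4·2 + 2·(-17); 2·2 + 7·(-17)) = (-26, -115)
Ratio: -115/-17 = 6.76471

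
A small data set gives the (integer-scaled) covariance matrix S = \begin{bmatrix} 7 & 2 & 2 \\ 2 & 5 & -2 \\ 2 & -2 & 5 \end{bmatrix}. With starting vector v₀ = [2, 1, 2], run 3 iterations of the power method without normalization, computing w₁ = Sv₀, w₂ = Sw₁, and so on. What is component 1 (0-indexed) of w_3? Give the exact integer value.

373

w1 = Sv₀ = (20, 5, 12)
w2 = Sw1 = (174, 41, 90)
w3 = Sw2 = (1480, 373, 716)
The requested component of w3 is 373.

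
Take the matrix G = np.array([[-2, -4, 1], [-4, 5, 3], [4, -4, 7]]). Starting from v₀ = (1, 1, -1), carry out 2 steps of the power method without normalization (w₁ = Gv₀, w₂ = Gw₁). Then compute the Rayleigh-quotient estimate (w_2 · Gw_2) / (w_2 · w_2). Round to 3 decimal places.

λ ≈ 5.586

w1 = Gv₀ = ((-2)·1 + (-4)·1 + 1·(-1); (-4)·1 + 5·1 + 3·(-1); 4·1 + (-4)·1 + 7·(-1)) = (-7, -2, -7)
w2 = Gw1 = ((-2)·(-7) + (-4)·(-2) + 1·(-7); (-4)·(-7) + 5·(-2) + 3·(-7); 4·(-7) + (-4)·(-2) + 7·(-7)) = (15, -3, -69)
Gw2 = (-87, -282, -411)
w2·Gw2 = 15·(-87) + (-3)·(-282) + (-69)·(-411) = 27900; w2·w2 = 15·15 + (-3)·(-3) + (-69)·(-69) = 4995
λ ≈ 27900/4995 = 5.586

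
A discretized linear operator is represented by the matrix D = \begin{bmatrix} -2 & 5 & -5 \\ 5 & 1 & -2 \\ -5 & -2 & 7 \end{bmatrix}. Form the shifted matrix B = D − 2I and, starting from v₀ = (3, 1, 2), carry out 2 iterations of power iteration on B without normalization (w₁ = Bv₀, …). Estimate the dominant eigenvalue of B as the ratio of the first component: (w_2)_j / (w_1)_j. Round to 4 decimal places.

B = D − 2I has rows (-4, 5, -5); (5, -1, -2); (-5, -2, 5)
w1 = Bv₀ = ((-4)·3 + 5·1 + (-5)·2; 5·3 + (-1)·1 + (-2)·2; (-5)·3 + (-2)·1 + 5·2) = (-17, 10, -7)
w2 = Bw1 = ((-4)·(-17) + 5·10 + (-5)·(-7); 5·(-17) + (-1)·10 + (-2)·(-7); (-5)·(-17) + (-2)·10 + 5·(-7)) = (153, -81, 30)
Ratio: 153/-17 = -9.0000

μ ≈ -9.0000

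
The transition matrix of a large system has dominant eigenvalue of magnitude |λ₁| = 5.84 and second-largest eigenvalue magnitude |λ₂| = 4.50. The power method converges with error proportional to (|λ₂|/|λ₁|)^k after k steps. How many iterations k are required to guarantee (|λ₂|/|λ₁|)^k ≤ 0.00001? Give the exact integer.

|λ₂/λ₁| = 4.50/5.84 = 0.77055
Need k ≥ ln(0.00001) / ln(0.77055) = -11.5129 / -0.2607 ≈ 44.169
Smallest integer k satisfying the bound: 45

45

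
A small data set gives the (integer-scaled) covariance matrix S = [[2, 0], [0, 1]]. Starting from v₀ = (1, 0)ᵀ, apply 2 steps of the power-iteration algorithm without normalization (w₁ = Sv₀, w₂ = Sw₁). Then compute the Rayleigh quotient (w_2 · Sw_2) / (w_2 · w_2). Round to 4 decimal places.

w1 = Sv₀ = (2·1 + 0·0; 0·1 + 1·0) = (2, 0)
w2 = Sw1 = (2·2 + 0·0; 0·2 + 1·0) = (4, 0)
Sw2 = (8, 0)
w2·Sw2 = 4·8 + 0·0 = 32; w2·w2 = 4·4 + 0·0 = 16
λ ≈ 32/16 = 2.0000

λ ≈ 2.0000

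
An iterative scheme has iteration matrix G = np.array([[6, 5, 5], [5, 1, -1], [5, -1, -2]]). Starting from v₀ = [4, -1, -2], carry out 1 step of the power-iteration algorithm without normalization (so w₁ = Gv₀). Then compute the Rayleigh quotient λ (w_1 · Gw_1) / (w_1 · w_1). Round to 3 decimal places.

2.412

w1 = Gv₀ = (9, 21, 25)
Gw1 = (284, 41, -26)
w1·Gw1 = 9·284 + 21·41 + 25·(-26) = 2767; w1·w1 = 9·9 + 21·21 + 25·25 = 1147
λ ≈ 2767/1147 = 2.412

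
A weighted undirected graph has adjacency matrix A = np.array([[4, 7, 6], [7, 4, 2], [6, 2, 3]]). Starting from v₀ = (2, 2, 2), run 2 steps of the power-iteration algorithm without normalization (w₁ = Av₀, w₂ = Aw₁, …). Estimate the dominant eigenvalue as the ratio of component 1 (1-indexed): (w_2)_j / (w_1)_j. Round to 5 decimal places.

13.23529

w1 = Av₀ = (4·2 + 7·2 + 6·2; 7·2 + 4·2 + 2·2; 6·2 + 2·2 + 3·2) = (34, 26, 22)
w2 = Aw1 = (4·34 + 7·26 + 6·22; 7·34 + 4·26 + 2·22; 6·34 + 2·26 + 3·22) = (450, 386, 322)
Ratio at component: 450 / 34 = 13.23529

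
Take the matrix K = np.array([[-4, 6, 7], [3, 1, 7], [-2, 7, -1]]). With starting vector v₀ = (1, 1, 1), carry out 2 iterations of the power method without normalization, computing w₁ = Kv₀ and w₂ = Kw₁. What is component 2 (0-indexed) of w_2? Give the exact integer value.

w1 = Kv₀ = ((-4)·1 + 6·1 + 7·1; 3·1 + 1·1 + 7·1; (-2)·1 + 7·1 + (-1)·1) = (9, 11, 4)
w2 = Kw1 = ((-4)·9 + 6·11 + 7·4; 3·9 + 1·11 + 7·4; (-2)·9 + 7·11 + (-1)·4) = (58, 66, 55)
The requested component of w2 is 55.

55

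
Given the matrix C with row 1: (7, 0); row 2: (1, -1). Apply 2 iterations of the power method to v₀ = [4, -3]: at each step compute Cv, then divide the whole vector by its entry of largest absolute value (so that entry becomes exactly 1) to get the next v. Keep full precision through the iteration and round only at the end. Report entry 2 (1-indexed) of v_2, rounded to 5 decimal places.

Cv0 = (28.000000, 7.000000); divide by 28.000000 → v1 = (1.000000, 0.250000)
Cv1 = (7.000000, 0.750000); divide by 7.000000 → v2 = (1.000000, 0.107143)
Requested entry of v2: 21/196 = 0.10714

0.10714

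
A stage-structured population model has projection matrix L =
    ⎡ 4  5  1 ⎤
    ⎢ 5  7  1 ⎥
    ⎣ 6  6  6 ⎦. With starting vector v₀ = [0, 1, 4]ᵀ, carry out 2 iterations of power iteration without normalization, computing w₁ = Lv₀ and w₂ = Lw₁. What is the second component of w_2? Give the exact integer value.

152

w1 = Lv₀ = (4·0 + 5·1 + 1·4; 5·0 + 7·1 + 1·4; 6·0 + 6·1 + 6·4) = (9, 11, 30)
w2 = Lw1 = (4·9 + 5·11 + 1·30; 5·9 + 7·11 + 1·30; 6·9 + 6·11 + 6·30) = (121, 152, 300)
The requested component of w2 is 152.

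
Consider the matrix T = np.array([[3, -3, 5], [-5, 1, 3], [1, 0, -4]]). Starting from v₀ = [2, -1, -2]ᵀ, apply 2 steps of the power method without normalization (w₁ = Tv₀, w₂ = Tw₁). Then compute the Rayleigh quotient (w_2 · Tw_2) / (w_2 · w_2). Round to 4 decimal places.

λ ≈ -1.5524

w1 = Tv₀ = (-1, -17, 10)
w2 = Tw1 = (98, 18, -41)
Tw2 = (35, -595, 262)
w2·Tw2 = 98·35 + 18·(-595) + (-41)·262 = -18022; w2·w2 = 98·98 + 18·18 + (-41)·(-41) = 11609
λ ≈ -18022/11609 = -1.5524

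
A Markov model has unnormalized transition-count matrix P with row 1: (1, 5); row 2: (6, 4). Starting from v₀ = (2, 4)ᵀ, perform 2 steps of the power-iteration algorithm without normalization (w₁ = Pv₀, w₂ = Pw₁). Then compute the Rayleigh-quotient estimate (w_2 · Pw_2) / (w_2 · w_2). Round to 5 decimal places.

λ ≈ 8.15104

w1 = Pv₀ = (1·2 + 5·4; 6·2 + 4·4) = (22, 28)
w2 = Pw1 = (1·22 + 5·28; 6·22 + 4·28) = (162, 244)
Pw2 = (1382, 1948)
w2·Pw2 = 162·1382 + 244·1948 = 699196; w2·w2 = 162·162 + 244·244 = 85780
λ ≈ 699196/85780 = 8.15104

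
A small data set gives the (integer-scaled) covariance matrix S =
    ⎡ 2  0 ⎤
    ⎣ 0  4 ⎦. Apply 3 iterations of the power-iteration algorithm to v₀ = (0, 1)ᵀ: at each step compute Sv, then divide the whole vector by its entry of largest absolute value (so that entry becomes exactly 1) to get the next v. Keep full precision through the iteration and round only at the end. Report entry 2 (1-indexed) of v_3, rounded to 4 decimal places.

1.0000

Sv0 = (0.00000, 4.00000); divide by 4.00000 → v1 = (0.00000, 1.00000)
Sv1 = (0.00000, 4.00000); divide by 4.00000 → v2 = (0.00000, 1.00000)
Sv2 = (0.00000, 4.00000); divide by 4.00000 → v3 = (0.00000, 1.00000)
Requested entry of v3: 64/64 = 1.0000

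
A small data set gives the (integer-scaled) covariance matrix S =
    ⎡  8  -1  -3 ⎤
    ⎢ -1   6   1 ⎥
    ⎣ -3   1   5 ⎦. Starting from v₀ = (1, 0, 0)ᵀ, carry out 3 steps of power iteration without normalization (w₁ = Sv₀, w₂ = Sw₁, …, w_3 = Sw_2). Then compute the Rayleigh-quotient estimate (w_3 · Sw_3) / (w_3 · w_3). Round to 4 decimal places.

w1 = Sv₀ = (8·1 + (-1)·0 + (-3)·0; (-1)·1 + 6·0 + 1·0; (-3)·1 + 1·0 + 5·0) = (8, -1, -3)
w2 = Sw1 = (8·8 + (-1)·(-1) + (-3)·(-3); (-1)·8 + 6·(-1) + 1·(-3); (-3)·8 + 1·(-1) + 5·(-3)) = (74, -17, -40)
w3 = Sw2 = (729, -216, -439)
Sw3 = (7365, -2464, -4598)
w3·Sw3 = 729·7365 + (-216)·(-2464) + (-439)·(-4598) = 7919831; w3·w3 = 729·729 + (-216)·(-216) + (-439)·(-439) = 770818
λ ≈ 7919831/770818 = 10.2746

10.2746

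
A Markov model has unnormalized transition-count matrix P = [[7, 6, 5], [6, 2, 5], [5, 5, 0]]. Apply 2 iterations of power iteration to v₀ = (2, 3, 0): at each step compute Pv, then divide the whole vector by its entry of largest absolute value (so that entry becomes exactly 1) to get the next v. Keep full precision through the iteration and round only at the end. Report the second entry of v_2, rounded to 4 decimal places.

Pv0 = (32.00000, 18.00000, 25.00000); divide by 32.00000 → v1 = (1.00000, 0.56250, 0.78125)
Pv1 = (14.28125, 11.03125, 7.81250); divide by 14.28125 → v2 = (1.00000, 0.77243, 0.54705)
Requested entry of v2: 353/457 = 0.7724

0.7724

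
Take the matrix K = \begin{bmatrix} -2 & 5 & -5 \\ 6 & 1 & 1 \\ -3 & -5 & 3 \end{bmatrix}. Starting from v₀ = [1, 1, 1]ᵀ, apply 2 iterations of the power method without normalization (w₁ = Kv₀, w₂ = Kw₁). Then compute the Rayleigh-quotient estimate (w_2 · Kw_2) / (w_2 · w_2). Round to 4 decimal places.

2.2387

w1 = Kv₀ = ((-2)·1 + 5·1 + (-5)·1; 6·1 + 1·1 + 1·1; (-3)·1 + (-5)·1 + 3·1) = (-2, 8, -5)
w2 = Kw1 = ((-2)·(-2) + 5·8 + (-5)·(-5); 6·(-2) + 1·8 + 1·(-5); (-3)·(-2) + (-5)·8 + 3·(-5)) = (69, -9, -49)
Kw2 = (62, 356, -309)
w2·Kw2 = 69·62 + (-9)·356 + (-49)·(-309) = 16215; w2·w2 = 69·69 + (-9)·(-9) + (-49)·(-49) = 7243
λ ≈ 16215/7243 = 2.2387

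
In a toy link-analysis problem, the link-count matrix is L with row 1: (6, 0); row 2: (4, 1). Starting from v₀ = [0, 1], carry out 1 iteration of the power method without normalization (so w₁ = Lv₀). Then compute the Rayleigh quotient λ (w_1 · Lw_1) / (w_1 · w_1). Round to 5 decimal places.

λ ≈ 1.00000

w1 = Lv₀ = (6·0 + 0·1; 4·0 + 1·1) = (0, 1)
Lw1 = (0, 1)
w1·Lw1 = 0·0 + 1·1 = 1; w1·w1 = 0·0 + 1·1 = 1
λ ≈ 1/1 = 1.00000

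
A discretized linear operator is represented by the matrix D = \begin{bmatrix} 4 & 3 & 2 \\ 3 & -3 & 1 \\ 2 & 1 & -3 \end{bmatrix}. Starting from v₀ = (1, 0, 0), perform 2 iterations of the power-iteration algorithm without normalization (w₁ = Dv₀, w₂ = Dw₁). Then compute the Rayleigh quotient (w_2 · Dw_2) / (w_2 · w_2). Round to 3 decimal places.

5.291

w1 = Dv₀ = (4, 3, 2)
w2 = Dw1 = (29, 5, 5)
Dw2 = (141, 77, 48)
w2·Dw2 = 29·141 + 5·77 + 5·48 = 4714; w2·w2 = 29·29 + 5·5 + 5·5 = 891
λ ≈ 4714/891 = 5.291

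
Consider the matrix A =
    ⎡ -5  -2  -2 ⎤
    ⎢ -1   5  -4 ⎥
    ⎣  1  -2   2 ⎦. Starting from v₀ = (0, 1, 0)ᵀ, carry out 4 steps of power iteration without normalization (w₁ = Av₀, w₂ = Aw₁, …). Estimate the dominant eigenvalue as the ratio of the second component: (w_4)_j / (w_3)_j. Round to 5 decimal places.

6.91489

w1 = Av₀ = (-2, 5, -2)
w2 = Aw1 = (4, 35, -16)
w3 = Aw2 = (-58, 235, -98)
w4 = Aw3 = (16, 1625, -724)
Ratio at component: 1625 / 235 = 6.91489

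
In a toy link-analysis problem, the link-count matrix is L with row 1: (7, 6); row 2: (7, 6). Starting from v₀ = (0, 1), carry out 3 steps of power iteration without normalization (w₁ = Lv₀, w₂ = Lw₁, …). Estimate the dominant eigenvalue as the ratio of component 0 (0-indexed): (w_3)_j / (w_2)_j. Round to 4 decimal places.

13.0000

w1 = Lv₀ = (7·0 + 6·1; 7·0 + 6·1) = (6, 6)
w2 = Lw1 = (7·6 + 6·6; 7·6 + 6·6) = (78, 78)
w3 = Lw2 = (1014, 1014)
Ratio at component: 1014 / 78 = 13.0000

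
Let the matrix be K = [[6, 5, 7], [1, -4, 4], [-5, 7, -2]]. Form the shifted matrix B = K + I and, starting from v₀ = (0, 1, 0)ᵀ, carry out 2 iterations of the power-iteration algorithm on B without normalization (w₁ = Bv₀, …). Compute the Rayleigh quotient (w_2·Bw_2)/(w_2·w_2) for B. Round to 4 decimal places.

1.1586

B = K + I has rows (7, 5, 7); (1, -3, 4); (-5, 7, -1)
w1 = Bv₀ = (7·0 + 5·1 + 7·0; 1·0 + (-3)·1 + 4·0; (-5)·0 + 7·1 + (-1)·0) = (5, -3, 7)
w2 = Bw1 = (7·5 + 5·(-3) + 7·7; 1·5 + (-3)·(-3) + 4·7; (-5)·5 + 7·(-3) + (-1)·7) = (69, 42, -53)
Bw2 = (322, -269, 2)
w2·Bw2 = 10814; w2·w2 = 9334; μ ≈ 10814/9334 = 1.1586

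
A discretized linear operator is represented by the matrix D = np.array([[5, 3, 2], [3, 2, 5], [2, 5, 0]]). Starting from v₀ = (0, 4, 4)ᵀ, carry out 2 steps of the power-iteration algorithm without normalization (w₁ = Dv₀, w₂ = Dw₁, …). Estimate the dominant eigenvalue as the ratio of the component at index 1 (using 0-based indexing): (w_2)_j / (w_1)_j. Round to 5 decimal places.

λ ≈ 7.71429

w1 = Dv₀ = (20, 28, 20)
w2 = Dw1 = (224, 216, 180)
Ratio at component: 216 / 28 = 7.71429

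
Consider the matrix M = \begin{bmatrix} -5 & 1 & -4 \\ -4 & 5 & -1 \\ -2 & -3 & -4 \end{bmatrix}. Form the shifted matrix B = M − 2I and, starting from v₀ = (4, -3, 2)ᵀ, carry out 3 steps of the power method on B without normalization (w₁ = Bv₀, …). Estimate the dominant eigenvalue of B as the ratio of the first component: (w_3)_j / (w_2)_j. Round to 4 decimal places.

B = M − 2I has rows (-7, 1, -4); (-4, 3, -1); (-2, -3, -6)
w1 = Bv₀ = ((-7)·4 + 1·(-3) + (-4)·2; (-4)·4 + 3·(-3) + (-1)·2; (-2)·4 + (-3)·(-3) + (-6)·2) = (-39, -27, -11)
w2 = Bw1 = ((-7)·(-39) + 1·(-27) + (-4)·(-11); (-4)·(-39) + 3·(-27) + (-1)·(-11); (-2)·(-39) + (-3)·(-27) + (-6)·(-11)) = (290, 86, 225)
w3 = Bw2 = (-2844, -1127, -2188)
Ratio: -2844/290 = -9.8069

-9.8069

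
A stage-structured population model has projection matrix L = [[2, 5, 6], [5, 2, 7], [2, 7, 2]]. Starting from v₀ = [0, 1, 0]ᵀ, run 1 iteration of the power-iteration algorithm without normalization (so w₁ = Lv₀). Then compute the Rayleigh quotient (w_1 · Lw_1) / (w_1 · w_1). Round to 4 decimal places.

λ ≈ 9.3846

w1 = Lv₀ = (5, 2, 7)
Lw1 = (62, 78, 38)
w1·Lw1 = 5·62 + 2·78 + 7·38 = 732; w1·w1 = 5·5 + 2·2 + 7·7 = 78
λ ≈ 732/78 = 9.3846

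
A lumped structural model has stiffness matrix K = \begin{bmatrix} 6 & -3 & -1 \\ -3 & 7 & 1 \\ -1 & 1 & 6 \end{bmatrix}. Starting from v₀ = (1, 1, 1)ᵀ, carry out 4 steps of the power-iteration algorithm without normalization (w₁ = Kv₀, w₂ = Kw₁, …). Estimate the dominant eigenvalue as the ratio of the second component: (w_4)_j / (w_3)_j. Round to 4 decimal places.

λ ≈ 9.8039

w1 = Kv₀ = (6·1 + (-3)·1 + (-1)·1; (-3)·1 + 7·1 + 1·1; (-1)·1 + 1·1 + 6·1) = (2, 5, 6)
w2 = Kw1 = (6·2 + (-3)·5 + (-1)·6; (-3)·2 + 7·5 + 1·6; (-1)·2 + 1·5 + 6·6) = (-9, 35, 39)
w3 = Kw2 = (-198, 311, 278)
w4 = Kw3 = (-2399, 3049, 2177)
Ratio at component: 3049 / 311 = 9.8039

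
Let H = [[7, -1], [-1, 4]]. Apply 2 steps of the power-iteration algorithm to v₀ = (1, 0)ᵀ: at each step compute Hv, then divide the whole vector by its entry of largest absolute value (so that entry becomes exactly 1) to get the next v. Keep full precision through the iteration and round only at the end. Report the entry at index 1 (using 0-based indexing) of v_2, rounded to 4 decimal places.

-0.2200

Hv0 = (7.00000, -1.00000); divide by 7.00000 → v1 = (1.00000, -0.14286)
Hv1 = (7.14286, -1.57143); divide by 7.14286 → v2 = (1.00000, -0.22000)
Requested entry of v2: -11/50 = -0.2200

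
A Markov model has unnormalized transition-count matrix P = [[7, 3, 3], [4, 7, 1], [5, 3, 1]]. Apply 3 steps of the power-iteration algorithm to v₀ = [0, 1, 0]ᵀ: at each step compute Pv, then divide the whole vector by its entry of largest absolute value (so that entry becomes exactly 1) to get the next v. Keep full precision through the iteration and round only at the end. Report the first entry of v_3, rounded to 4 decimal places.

0.9638

Pv0 = (3.00000, 7.00000, 3.00000); divide by 7.00000 → v1 = (0.42857, 1.00000, 0.42857)
Pv1 = (7.28571, 9.14286, 5.57143); divide by 9.14286 → v2 = (0.79688, 1.00000, 0.60938)
Pv2 = (10.40625, 10.79688, 7.59375); divide by 10.79688 → v3 = (0.96382, 1.00000, 0.70333)
Requested entry of v3: 666/691 = 0.9638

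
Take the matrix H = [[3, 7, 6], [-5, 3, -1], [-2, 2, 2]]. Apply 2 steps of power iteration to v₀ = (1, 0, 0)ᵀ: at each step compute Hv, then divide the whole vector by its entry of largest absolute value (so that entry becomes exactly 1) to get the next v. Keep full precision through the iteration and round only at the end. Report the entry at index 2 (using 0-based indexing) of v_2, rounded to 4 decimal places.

Hv0 = (3.00000, -5.00000, -2.00000); divide by -5.00000 → v1 = (-0.60000, 1.00000, 0.40000)
Hv1 = (7.60000, 5.60000, 4.00000); divide by 7.60000 → v2 = (1.00000, 0.73684, 0.52632)
Requested entry of v2: -20/-38 = 0.5263

0.5263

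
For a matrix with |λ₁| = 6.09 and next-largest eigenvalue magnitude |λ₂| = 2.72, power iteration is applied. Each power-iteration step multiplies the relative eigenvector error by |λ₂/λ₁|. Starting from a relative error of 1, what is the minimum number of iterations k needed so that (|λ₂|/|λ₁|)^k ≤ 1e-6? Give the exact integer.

18

|λ₂/λ₁| = 2.72/6.09 = 0.44663
Need k ≥ ln(1e-6) / ln(0.44663) = -13.8155 / -0.8060 ≈ 17.140
Smallest integer k satisfying the bound: 18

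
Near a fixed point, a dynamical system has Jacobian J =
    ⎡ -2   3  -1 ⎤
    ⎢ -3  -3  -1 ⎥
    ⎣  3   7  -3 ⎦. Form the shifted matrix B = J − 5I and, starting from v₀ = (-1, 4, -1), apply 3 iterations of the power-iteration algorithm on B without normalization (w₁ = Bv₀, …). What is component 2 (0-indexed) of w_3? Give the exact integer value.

B = J − 5I has rows (-7, 3, -1); (-3, -8, -1); (3, 7, -8)
w1 = Bv₀ = (20, -28, 33)
w2 = Bw1 = (-257, 131, -400)
w3 = Bw2 = (2592, 123, 3346)
Requested component of w3: 3346

3346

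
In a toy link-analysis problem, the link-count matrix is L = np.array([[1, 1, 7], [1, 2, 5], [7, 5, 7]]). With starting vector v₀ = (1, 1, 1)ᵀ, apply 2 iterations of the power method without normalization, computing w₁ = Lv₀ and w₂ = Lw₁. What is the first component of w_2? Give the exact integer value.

w1 = Lv₀ = (9, 8, 19)
w2 = Lw1 = (150, 120, 236)
The requested component of w2 is 150.

150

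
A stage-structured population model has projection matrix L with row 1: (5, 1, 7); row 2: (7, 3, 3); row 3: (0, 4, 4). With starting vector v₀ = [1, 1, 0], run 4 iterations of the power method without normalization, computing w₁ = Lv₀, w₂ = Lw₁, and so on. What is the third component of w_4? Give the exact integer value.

5824

w1 = Lv₀ = (5·1 + 1·1 + 7·0; 7·1 + 3·1 + 3·0; 0·1 + 4·1 + 4·0) = (6, 10, 4)
w2 = Lw1 = (5·6 + 1·10 + 7·4; 7·6 + 3·10 + 3·4; 0·6 + 4·10 + 4·4) = (68, 84, 56)
w3 = Lw2 = (816, 896, 560)
w4 = Lw3 = (8896, 10080, 5824)
The requested component of w4 is 5824.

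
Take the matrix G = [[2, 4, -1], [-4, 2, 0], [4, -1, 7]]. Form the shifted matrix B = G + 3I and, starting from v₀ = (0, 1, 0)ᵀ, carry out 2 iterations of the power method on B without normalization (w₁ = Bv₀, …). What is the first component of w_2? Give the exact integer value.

41

B = G + 3I has rows (5, 4, -1); (-4, 5, 0); (4, -1, 10)
w1 = Bv₀ = (5·0 + 4·1 + (-1)·0; (-4)·0 + 5·1 + 0·0; 4·0 + (-1)·1 + 10·0) = (4, 5, -1)
w2 = Bw1 = (5·4 + 4·5 + (-1)·(-1); (-4)·4 + 5·5 + 0·(-1); 4·4 + (-1)·5 + 10·(-1)) = (41, 9, 1)
Requested component of w2: 41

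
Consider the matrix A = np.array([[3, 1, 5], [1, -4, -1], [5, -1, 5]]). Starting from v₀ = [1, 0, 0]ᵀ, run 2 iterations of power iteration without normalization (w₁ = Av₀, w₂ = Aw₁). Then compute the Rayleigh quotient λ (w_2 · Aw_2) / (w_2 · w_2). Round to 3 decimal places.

w1 = Av₀ = (3·1 + 1·0 + 5·0; 1·1 + (-4)·0 + (-1)·0; 5·1 + (-1)·0 + 5·0) = (3, 1, 5)
w2 = Aw1 = (3·3 + 1·1 + 5·5; 1·3 + (-4)·1 + (-1)·5; 5·3 + (-1)·1 + 5·5) = (35, -6, 39)
Aw2 = (294, 20, 376)
w2·Aw2 = 35·294 + (-6)·20 + 39·376 = 24834; w2·w2 = 35·35 + (-6)·(-6) + 39·39 = 2782
λ ≈ 24834/2782 = 8.927

λ ≈ 8.927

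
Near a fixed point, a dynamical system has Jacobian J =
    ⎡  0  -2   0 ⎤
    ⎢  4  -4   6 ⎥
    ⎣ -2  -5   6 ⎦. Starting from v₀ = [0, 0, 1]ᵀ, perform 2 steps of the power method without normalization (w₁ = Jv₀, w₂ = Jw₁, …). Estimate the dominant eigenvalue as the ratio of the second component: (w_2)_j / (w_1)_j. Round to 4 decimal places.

w1 = Jv₀ = (0·0 + (-2)·0 + 0·1; 4·0 + (-4)·0 + 6·1; (-2)·0 + (-5)·0 + 6·1) = (0, 6, 6)
w2 = Jw1 = (0·0 + (-2)·6 + 0·6; 4·0 + (-4)·6 + 6·6; (-2)·0 + (-5)·6 + 6·6) = (-12, 12, 6)
Ratio at component: 12 / 6 = 2.0000

λ ≈ 2.0000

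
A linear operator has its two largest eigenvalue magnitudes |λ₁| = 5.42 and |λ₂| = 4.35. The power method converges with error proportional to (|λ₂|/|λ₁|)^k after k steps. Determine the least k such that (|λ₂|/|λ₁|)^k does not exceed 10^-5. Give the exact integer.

53

|λ₂/λ₁| = 4.35/5.42 = 0.80258
Need k ≥ ln(10^-5) / ln(0.80258) = -11.5129 / -0.2199 ≈ 52.351
Smallest integer k satisfying the bound: 53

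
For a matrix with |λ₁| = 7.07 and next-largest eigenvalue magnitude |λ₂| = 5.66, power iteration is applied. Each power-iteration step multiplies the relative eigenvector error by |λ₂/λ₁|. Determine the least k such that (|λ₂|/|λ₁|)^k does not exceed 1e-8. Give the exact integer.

|λ₂/λ₁| = 5.66/7.07 = 0.80057
Need k ≥ ln(1e-8) / ln(0.80057) = -18.4207 / -0.2224 ≈ 82.813
Smallest integer k satisfying the bound: 83

83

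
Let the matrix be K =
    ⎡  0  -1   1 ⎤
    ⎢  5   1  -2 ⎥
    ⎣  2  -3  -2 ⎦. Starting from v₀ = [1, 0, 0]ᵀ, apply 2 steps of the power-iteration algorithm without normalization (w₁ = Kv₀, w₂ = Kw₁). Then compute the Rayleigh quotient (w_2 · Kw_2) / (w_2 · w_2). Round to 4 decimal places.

w1 = Kv₀ = (0, 5, 2)
w2 = Kw1 = (-3, 1, -19)
Kw2 = (-20, 24, 29)
w2·Kw2 = (-3)·(-20) + 1·24 + (-19)·29 = -467; w2·w2 = (-3)·(-3) + 1·1 + (-19)·(-19) = 371
λ ≈ -467/371 = -1.2588

-1.2588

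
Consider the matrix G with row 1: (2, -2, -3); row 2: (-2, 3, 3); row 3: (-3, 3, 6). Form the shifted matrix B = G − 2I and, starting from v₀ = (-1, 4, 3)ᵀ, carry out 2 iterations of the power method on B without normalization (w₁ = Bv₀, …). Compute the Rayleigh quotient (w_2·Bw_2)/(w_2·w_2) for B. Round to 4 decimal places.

B = G − 2I has rows (0, -2, -3); (-2, 1, 3); (-3, 3, 4)
w1 = Bv₀ = (0·(-1) + (-2)·4 + (-3)·3; (-2)·(-1) + 1·4 + 3·3; (-3)·(-1) + 3·4 + 4·3) = (-17, 15, 27)
w2 = Bw1 = (0·(-17) + (-2)·15 + (-3)·27; (-2)·(-17) + 1·15 + 3·27; (-3)·(-17) + 3·15 + 4·27) = (-111, 130, 204)
Bw2 = (-872, 964, 1539)
w2·Bw2 = 536068; w2·w2 = 70837; μ ≈ 536068/70837 = 7.5676

μ ≈ 7.5676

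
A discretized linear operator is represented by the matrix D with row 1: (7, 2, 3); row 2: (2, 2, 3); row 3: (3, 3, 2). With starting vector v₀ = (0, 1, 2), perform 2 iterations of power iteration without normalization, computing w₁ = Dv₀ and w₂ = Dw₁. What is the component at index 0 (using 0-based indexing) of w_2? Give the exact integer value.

w1 = Dv₀ = (7·0 + 2·1 + 3·2; 2·0 + 2·1 + 3·2; 3·0 + 3·1 + 2·2) = (8, 8, 7)
w2 = Dw1 = (7·8 + 2·8 + 3·7; 2·8 + 2·8 + 3·7; 3·8 + 3·8 + 2·7) = (93, 53, 62)
The requested component of w2 is 93.

93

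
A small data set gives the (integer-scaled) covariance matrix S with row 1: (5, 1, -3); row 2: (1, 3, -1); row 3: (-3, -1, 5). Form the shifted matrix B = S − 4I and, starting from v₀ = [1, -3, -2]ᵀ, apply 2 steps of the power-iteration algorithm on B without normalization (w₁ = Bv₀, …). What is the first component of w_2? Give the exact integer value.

16

B = S − 4I has rows (1, 1, -3); (1, -1, -1); (-3, -1, 1)
w1 = Bv₀ = (1·1 + 1·(-3) + (-3)·(-2); 1·1 + (-1)·(-3) + (-1)·(-2); (-3)·1 + (-1)·(-3) + 1·(-2)) = (4, 6, -2)
w2 = Bw1 = (1·4 + 1·6 + (-3)·(-2); 1·4 + (-1)·6 + (-1)·(-2); (-3)·4 + (-1)·6 + 1·(-2)) = (16, 0, -20)
Requested component of w2: 16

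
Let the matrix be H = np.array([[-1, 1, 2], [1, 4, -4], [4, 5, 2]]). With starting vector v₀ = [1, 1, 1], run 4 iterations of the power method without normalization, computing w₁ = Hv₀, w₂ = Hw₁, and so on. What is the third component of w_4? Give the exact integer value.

w1 = Hv₀ = (2, 1, 11)
w2 = Hw1 = (21, -38, 35)
w3 = Hw2 = (11, -271, -36)
w4 = Hw3 = (-354, -929, -1383)
The requested component of w4 is -1383.

-1383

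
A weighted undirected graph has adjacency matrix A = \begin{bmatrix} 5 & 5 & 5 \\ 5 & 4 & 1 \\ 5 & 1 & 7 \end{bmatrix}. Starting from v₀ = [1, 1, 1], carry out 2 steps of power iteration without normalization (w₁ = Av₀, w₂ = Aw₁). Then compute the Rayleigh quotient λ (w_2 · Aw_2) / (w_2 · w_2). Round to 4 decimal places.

13.0065

w1 = Av₀ = (5·1 + 5·1 + 5·1; 5·1 + 4·1 + 1·1; 5·1 + 1·1 + 7·1) = (15, 10, 13)
w2 = Aw1 = (5·15 + 5·10 + 5·13; 5·15 + 4·10 + 1·13; 5·15 + 1·10 + 7·13) = (190, 128, 176)
Aw2 = (2470, 1638, 2310)
w2·Aw2 = 190·2470 + 128·1638 + 176·2310 = 1085524; w2·w2 = 190·190 + 128·128 + 176·176 = 83460
λ ≈ 1085524/83460 = 13.0065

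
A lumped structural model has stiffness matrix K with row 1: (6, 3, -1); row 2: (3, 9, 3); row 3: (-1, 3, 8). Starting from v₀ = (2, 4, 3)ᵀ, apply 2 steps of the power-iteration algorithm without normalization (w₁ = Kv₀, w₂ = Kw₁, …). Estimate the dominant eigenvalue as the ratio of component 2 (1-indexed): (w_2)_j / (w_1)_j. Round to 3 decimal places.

w1 = Kv₀ = (6·2 + 3·4 + (-1)·3; 3·2 + 9·4 + 3·3; (-1)·2 + 3·4 + 8·3) = (21, 51, 34)
w2 = Kw1 = (6·21 + 3·51 + (-1)·34; 3·21 + 9·51 + 3·34; (-1)·21 + 3·51 + 8·34) = (245, 624, 404)
Ratio at component: 624 / 51 = 12.235

12.235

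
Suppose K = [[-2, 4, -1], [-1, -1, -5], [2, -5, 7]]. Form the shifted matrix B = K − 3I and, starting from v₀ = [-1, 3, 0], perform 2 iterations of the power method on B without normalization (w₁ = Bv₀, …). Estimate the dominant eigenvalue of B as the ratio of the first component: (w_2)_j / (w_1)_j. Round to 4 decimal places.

μ ≈ -6.5882

B = K − 3I has rows (-5, 4, -1); (-1, -4, -5); (2, -5, 4)
w1 = Bv₀ = ((-5)·(-1) + 4·3 + (-1)·0; (-1)·(-1) + (-4)·3 + (-5)·0; 2·(-1) + (-5)·3 + 4·0) = (17, -11, -17)
w2 = Bw1 = ((-5)·17 + 4·(-11) + (-1)·(-17); (-1)·17 + (-4)·(-11) + (-5)·(-17); 2·17 + (-5)·(-11) + 4·(-17)) = (-112, 112, 21)
Ratio: -112/17 = -6.5882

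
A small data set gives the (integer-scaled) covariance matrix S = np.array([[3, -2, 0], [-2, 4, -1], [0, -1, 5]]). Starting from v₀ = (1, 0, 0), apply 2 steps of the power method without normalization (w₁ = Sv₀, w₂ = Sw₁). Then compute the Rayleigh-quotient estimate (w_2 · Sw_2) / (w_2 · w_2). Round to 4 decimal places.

w1 = Sv₀ = (3, -2, 0)
w2 = Sw1 = (13, -14, 2)
Sw2 = (67, -84, 24)
w2·Sw2 = 13·67 + (-14)·(-84) + 2·24 = 2095; w2·w2 = 13·13 + (-14)·(-14) + 2·2 = 369
λ ≈ 2095/369 = 5.6775

λ ≈ 5.6775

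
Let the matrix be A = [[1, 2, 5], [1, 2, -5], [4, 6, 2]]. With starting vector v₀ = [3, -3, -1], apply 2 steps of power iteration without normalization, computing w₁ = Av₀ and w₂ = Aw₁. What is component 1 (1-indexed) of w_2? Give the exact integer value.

w1 = Av₀ = (1·3 + 2·(-3) + 5·(-1); 1·3 + 2·(-3) + (-5)·(-1); 4·3 + 6·(-3) + 2·(-1)) = (-8, 2, -8)
w2 = Aw1 = (1·(-8) + 2·2 + 5·(-8); 1·(-8) + 2·2 + (-5)·(-8); 4·(-8) + 6·2 + 2·(-8)) = (-44, 36, -36)
The requested component of w2 is -44.

-44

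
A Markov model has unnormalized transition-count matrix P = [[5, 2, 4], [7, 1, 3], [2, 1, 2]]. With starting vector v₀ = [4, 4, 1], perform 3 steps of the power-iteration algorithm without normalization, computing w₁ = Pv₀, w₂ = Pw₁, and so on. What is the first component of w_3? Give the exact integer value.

w1 = Pv₀ = (5·4 + 2·4 + 4·1; 7·4 + 1·4 + 3·1; 2·4 + 1·4 + 2·1) = (32, 35, 14)
w2 = Pw1 = (5·32 + 2·35 + 4·14; 7·32 + 1·35 + 3·14; 2·32 + 1·35 + 2·14) = (286, 301, 127)
w3 = Pw2 = (2540, 2684, 1127)
The requested component of w3 is 2540.

2540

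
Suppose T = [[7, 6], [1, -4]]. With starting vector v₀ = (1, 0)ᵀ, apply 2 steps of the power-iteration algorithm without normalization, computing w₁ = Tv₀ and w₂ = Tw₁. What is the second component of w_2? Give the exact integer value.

w1 = Tv₀ = (7·1 + 6·0; 1·1 + (-4)·0) = (7, 1)
w2 = Tw1 = (7·7 + 6·1; 1·7 + (-4)·1) = (55, 3)
The requested component of w2 is 3.

3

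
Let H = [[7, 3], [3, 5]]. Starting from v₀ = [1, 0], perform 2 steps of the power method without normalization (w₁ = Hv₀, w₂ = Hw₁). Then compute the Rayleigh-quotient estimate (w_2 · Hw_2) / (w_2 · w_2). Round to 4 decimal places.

9.1322

w1 = Hv₀ = (7, 3)
w2 = Hw1 = (58, 36)
Hw2 = (514, 354)
w2·Hw2 = 58·514 + 36·354 = 42556; w2·w2 = 58·58 + 36·36 = 4660
λ ≈ 42556/4660 = 9.1322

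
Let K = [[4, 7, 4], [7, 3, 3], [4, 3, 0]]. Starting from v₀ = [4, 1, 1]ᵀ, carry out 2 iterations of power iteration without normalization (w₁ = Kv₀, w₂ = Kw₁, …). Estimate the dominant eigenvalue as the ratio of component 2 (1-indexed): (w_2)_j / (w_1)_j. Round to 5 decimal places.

λ ≈ 10.23529

w1 = Kv₀ = (4·4 + 7·1 + 4·1; 7·4 + 3·1 + 3·1; 4·4 + 3·1 + 0·1) = (27, 34, 19)
w2 = Kw1 = (4·27 + 7·34 + 4·19; 7·27 + 3·34 + 3·19; 4·27 + 3·34 + 0·19) = (422, 348, 210)
Ratio at component: 348 / 34 = 10.23529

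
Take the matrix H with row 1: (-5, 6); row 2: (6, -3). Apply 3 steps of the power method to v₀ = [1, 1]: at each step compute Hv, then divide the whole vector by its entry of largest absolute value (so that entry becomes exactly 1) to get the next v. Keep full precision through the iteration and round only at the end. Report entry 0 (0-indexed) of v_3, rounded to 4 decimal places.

-0.9540

Hv0 = (1.00000, 3.00000); divide by 3.00000 → v1 = (0.33333, 1.00000)
Hv1 = (4.33333, -1.00000); divide by 4.33333 → v2 = (1.00000, -0.23077)
Hv2 = (-6.38462, 6.69231); divide by 6.69231 → v3 = (-0.95402, 1.00000)
Requested entry of v3: -83/87 = -0.9540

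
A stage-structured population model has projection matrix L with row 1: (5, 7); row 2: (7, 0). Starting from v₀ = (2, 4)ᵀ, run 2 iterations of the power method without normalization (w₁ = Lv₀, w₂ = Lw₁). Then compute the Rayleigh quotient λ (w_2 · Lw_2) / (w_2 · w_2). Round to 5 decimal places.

w1 = Lv₀ = (38, 14)
w2 = Lw1 = (288, 266)
Lw2 = (3302, 2016)
w2·Lw2 = 288·3302 + 266·2016 = 1487232; w2·w2 = 288·288 + 266·266 = 153700
λ ≈ 1487232/153700 = 9.67620

9.67620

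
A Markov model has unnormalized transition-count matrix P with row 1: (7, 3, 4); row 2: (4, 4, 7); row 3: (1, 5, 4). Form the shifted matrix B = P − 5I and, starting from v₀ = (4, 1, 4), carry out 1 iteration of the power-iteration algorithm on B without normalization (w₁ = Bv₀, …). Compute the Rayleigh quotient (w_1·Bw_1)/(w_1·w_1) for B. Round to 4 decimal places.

4.2128

B = P − 5I has rows (2, 3, 4); (4, -1, 7); (1, 5, -1)
w1 = Bv₀ = (2·4 + 3·1 + 4·4; 4·4 + (-1)·1 + 7·4; 1·4 + 5·1 + (-1)·4) = (27, 43, 5)
Bw1 = (203, 100, 237)
w1·Bw1 = 10966; w1·w1 = 2603; μ ≈ 10966/2603 = 4.2128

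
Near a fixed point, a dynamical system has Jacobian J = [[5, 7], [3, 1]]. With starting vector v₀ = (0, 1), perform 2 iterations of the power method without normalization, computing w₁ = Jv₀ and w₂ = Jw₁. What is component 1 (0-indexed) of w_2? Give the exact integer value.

w1 = Jv₀ = (5·0 + 7·1; 3·0 + 1·1) = (7, 1)
w2 = Jw1 = (5·7 + 7·1; 3·7 + 1·1) = (42, 22)
The requested component of w2 is 22.

22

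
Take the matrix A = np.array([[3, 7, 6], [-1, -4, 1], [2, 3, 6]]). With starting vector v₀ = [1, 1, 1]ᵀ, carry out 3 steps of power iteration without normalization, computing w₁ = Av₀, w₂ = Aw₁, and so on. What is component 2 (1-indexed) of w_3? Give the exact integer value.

w1 = Av₀ = (16, -4, 11)
w2 = Aw1 = (86, 11, 86)
w3 = Aw2 = (851, -44, 721)
The requested component of w3 is -44.

-44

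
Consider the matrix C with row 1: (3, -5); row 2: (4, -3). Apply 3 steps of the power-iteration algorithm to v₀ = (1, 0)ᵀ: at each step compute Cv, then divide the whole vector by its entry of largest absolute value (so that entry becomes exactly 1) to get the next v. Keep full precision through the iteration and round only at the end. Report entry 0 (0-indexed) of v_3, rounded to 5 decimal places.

0.75000

Cv0 = (3.000000, 4.000000); divide by 4.000000 → v1 = (0.750000, 1.000000)
Cv1 = (-2.750000, 0.000000); divide by -2.750000 → v2 = (1.000000, 0.000000)
Cv2 = (3.000000, 4.000000); divide by 4.000000 → v3 = (0.750000, 1.000000)
Requested entry of v3: -33/-44 = 0.75000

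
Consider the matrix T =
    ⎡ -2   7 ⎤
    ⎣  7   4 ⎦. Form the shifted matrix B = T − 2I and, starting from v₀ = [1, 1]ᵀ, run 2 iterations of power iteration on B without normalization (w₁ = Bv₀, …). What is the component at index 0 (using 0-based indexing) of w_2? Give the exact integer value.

B = T − 2I has rows (-4, 7); (7, 2)
w1 = Bv₀ = ((-4)·1 + 7·1; 7·1 + 2·1) = (3, 9)
w2 = Bw1 = ((-4)·3 + 7·9; 7·3 + 2·9) = (51, 39)
Requested component of w2: 51

51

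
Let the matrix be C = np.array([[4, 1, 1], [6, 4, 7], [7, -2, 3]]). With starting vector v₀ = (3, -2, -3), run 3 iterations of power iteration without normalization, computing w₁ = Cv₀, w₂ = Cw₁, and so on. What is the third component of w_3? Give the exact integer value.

w1 = Cv₀ = (7, -11, 16)
w2 = Cw1 = (33, 110, 119)
w3 = Cw2 = (361, 1471, 368)
The requested component of w3 is 368.

368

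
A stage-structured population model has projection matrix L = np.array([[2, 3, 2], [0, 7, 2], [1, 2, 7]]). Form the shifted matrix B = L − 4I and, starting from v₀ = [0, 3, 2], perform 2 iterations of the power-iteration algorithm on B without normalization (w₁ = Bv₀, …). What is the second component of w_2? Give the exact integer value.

63

B = L − 4I has rows (-2, 3, 2); (0, 3, 2); (1, 2, 3)
w1 = Bv₀ = ((-2)·0 + 3·3 + 2·2; 0·0 + 3·3 + 2·2; 1·0 + 2·3 + 3·2) = (13, 13, 12)
w2 = Bw1 = ((-2)·13 + 3·13 + 2·12; 0·13 + 3·13 + 2·12; 1·13 + 2·13 + 3·12) = (37, 63, 75)
Requested component of w2: 63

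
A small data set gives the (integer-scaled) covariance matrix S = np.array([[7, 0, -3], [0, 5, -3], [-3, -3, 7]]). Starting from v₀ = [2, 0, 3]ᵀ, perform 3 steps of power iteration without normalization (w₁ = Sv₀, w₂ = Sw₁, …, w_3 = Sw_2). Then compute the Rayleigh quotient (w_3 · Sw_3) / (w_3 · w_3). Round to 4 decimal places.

w1 = Sv₀ = (7·2 + 0·0 + (-3)·3; 0·2 + 5·0 + (-3)·3; (-3)·2 + (-3)·0 + 7·3) = (5, -9, 15)
w2 = Sw1 = (7·5 + 0·(-9) + (-3)·15; 0·5 + 5·(-9) + (-3)·15; (-3)·5 + (-3)·(-9) + 7·15) = (-10, -90, 117)
w3 = Sw2 = (-421, -801, 1119)
Sw3 = (-6304, -7362, 11499)
w3·Sw3 = (-421)·(-6304) + (-801)·(-7362) + 1119·11499 = 21418327; w3·w3 = (-421)·(-421) + (-801)·(-801) + 1119·1119 = 2071003
λ ≈ 21418327/2071003 = 10.3420

10.3420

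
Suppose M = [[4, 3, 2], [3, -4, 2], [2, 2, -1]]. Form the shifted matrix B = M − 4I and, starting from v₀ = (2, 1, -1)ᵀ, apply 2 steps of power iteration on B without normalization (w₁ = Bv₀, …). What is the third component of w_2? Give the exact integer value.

B = M − 4I has rows (0, 3, 2); (3, -8, 2); (2, 2, -5)
w1 = Bv₀ = (1, -4, 11)
w2 = Bw1 = (10, 57, -61)
Requested component of w2: -61

-61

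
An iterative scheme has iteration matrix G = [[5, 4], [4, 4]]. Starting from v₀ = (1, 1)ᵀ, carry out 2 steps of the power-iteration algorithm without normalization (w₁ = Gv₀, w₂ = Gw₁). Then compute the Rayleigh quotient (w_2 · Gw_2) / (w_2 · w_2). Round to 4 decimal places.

8.5311

w1 = Gv₀ = (9, 8)
w2 = Gw1 = (77, 68)
Gw2 = (657, 580)
w2·Gw2 = 77·657 + 68·580 = 90029; w2·w2 = 77·77 + 68·68 = 10553
λ ≈ 90029/10553 = 8.5311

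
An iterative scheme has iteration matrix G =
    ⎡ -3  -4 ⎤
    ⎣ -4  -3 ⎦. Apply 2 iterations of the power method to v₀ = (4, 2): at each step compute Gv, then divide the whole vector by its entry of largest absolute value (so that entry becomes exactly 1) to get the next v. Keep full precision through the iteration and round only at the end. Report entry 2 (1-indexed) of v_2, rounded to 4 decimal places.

Gv0 = (-20.00000, -22.00000); divide by -22.00000 → v1 = (0.90909, 1.00000)
Gv1 = (-6.72727, -6.63636); divide by -6.72727 → v2 = (1.00000, 0.98649)
Requested entry of v2: 146/148 = 0.9865

0.9865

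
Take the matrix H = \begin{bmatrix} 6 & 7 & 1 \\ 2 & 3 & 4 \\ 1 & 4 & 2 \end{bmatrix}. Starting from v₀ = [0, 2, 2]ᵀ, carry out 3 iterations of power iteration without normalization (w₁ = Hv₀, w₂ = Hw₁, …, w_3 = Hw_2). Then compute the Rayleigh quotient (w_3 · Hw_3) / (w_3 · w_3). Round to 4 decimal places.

w1 = Hv₀ = (16, 14, 12)
w2 = Hw1 = (206, 122, 96)
w3 = Hw2 = (2186, 1162, 886)
Hw3 = (22136, 11402, 8606)
w3·Hw3 = 2186·22136 + 1162·11402 + 886·8606 = 69263336; w3·w3 = 2186·2186 + 1162·1162 + 886·886 = 6913836
λ ≈ 69263336/6913836 = 10.0181

λ ≈ 10.0181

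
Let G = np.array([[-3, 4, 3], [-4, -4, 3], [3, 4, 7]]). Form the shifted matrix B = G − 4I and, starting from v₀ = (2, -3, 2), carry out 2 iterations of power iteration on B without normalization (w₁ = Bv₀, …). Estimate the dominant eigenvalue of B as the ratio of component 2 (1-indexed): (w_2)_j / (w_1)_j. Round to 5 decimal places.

μ ≈ -4.36364

B = G − 4I has rows (-7, 4, 3); (-4, -8, 3); (3, 4, 3)
w1 = Bv₀ = ((-7)·2 + 4·(-3) + 3·2; (-4)·2 + (-8)·(-3) + 3·2; 3·2 + 4·(-3) + 3·2) = (-20, 22, 0)
w2 = Bw1 = ((-7)·(-20) + 4·22 + 3·0; (-4)·(-20) + (-8)·22 + 3·0; 3·(-20) + 4·22 + 3·0) = (228, -96, 28)
Ratio: -96/22 = -4.36364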